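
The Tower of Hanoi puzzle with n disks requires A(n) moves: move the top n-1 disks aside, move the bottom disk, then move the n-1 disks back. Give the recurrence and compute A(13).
Moving n disks = move the top n-1 disks aside (A(n-1) moves) + move the largest disk (1 move) + move the n-1 disks back on top (A(n-1) moves), so A(n) = 2A(n-1) + 1, with A(1) = 1 (a single disk takes one move).
First terms: 1, 3, 7, 15, 31, 63, … — each is one less than a power of 2. Indeed A(n) + 1 = 2(A(n-1) + 1) with A(1) + 1 = 2, so A(n) + 1 = 2ⁿ and A(n) = 2ⁿ - 1.
Hence A(13) = 2^13 - 1 = 8192 - 1 = 8191.

A(n) = 2A(n-1) + 1, A(1) = 1; A(13) = 8191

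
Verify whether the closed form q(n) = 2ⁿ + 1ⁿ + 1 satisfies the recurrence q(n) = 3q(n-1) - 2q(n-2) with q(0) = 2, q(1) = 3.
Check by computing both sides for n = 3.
From the recurrence with q(0) = 2, q(1) = 3:
  q(0) = 2, q(1) = 3, q(2) = 5, q(3) = 9
  so the recurrence gives q(3) = 9.
From the proposed closed form q(n) = 2ⁿ + 1ⁿ + 1:
  q(3) = 10.
The recurrence gives 9 but the closed form gives 10, so the closed form does not satisfy the recurrence.

No, the closed form is incorrect.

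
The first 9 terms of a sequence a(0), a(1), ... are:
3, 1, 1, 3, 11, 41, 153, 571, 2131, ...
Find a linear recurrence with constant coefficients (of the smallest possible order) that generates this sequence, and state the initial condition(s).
Look for the lowest-order linear relation among consecutive terms.
Observation: a(n) - 4·a(n-1) - (-1)·a(n-2) = 0 holds for the shown terms, and no order-1 relation a(n) = α·a(n-1) + β fits.
Check at n=3: 4·1 + (-1)·1 = 3. ✓

a(n) = 4a(n-1) - a(n-2), a(0) = 3, a(1) = 1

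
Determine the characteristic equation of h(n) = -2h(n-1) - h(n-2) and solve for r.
Substitute h(n) = rⁿ and divide through by rⁿ⁻²: r² + 2r + 1 = 0
Factor: (r + 1)² = 0, so r = -1 (double root).
General solution: h(n) = (A + Bn)·(-1)ⁿ

Characteristic: r² + 2r + 1 = 0, Roots: r = -1 (double root)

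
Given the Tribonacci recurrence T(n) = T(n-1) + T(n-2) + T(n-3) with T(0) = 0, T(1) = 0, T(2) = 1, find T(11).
Computing the sequence terms:
0, 0, 1, 1, 2, 4, 7, 13, 24, 44, 81, 149

149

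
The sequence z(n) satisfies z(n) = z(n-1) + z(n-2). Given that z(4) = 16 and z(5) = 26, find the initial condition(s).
Work backwards using z(k) = z(k+2) - z(k+1):
z(3) = z(5) - z(4) = 26 - 16 = 10
z(2) = z(4) - z(3) = 16 - 10 = 6
z(1) = z(3) - z(2) = 10 - 6 = 4
z(0) = z(2) - z(1) = 6 - 4 = 2

z(0) = 2, z(1) = 4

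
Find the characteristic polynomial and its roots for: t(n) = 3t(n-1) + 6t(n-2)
Substitute t(n) = rⁿ and divide through by rⁿ⁻²: r² - 3r - 6 = 0
Discriminant: 3² + 4·6 = 33, not a perfect square, so by the quadratic formula r = (3 ± √33)/2.
General solution: t(n) = A·r₁ⁿ + B·r₂ⁿ where r₁,r₂ = (3 ± √33)/2

Characteristic: r² - 3r - 6 = 0, Roots: r = (3 ± √33)/2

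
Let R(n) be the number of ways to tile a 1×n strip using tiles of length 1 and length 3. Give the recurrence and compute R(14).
Condition on the last tile: it has length 1 (leaving a 1×(n-1) strip) or length 3 (leaving a 1×(n-3) strip), so R(n) = R(n-1) + R(n-3) (order-3 linear recurrence).
For 0 ≤ i < 3 only unit tiles fit, so R(i) = 1.
Iterating the recurrence: R(3) = 2, R(4) = 3, R(5) = 4, R(6) = 6, R(7) = 9, R(8) = 13, R(9) = 19, R(10) = 28, R(11) = 41, R(12) = 60, R(13) = 88, R(14) = 129.

R(n) = R(n-1) + R(n-3), with R(i) = 1 for 0 ≤ i < 3; R(14) = 129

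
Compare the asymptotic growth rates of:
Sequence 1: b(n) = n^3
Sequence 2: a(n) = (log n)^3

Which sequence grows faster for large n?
Comparing growth rates:
Growth-rate hierarchy: log n ≺ any polynomial ≺ any exponential cⁿ (c>1) ≺ n! ≺ nⁿ.
polynomial degree 3 dominates polylogarithmic (log n)^3 asymptotically.

b(n) grows faster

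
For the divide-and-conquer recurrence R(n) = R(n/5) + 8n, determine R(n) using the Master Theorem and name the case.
Master Theorem template: R(n) = a·R(n/b) + f(n).
Here: a=1, b=5, f(n)=8n
Compute log_b(a) = log_5(1) = 0.
f(n) = 8n = Ω(n^(0+ε)) with ε = 1, and the regularity condition holds (a·f(n/b) = (a/b^1)·f(n) with a/b^1 = 5^-1 < 1). Case 3: R(n) = Θ(f(n)) = Θ(n).

Case 3: R(n) = Θ(n)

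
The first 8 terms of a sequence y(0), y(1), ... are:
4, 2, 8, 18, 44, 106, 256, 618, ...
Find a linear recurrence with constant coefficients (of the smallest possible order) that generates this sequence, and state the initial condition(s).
Look for the lowest-order linear relation among consecutive terms.
Observation: y(n) - 2·y(n-1) - (1)·y(n-2) = 0 holds for the shown terms, and no order-1 relation y(n) = α·y(n-1) + β fits.
Check at n=3: 2·8 + (1)·2 = 18. ✓

y(n) = 2y(n-1) + y(n-2), y(0) = 4, y(1) = 2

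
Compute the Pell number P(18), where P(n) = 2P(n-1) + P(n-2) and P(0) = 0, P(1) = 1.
Computing the sequence terms:
0, 1, 2, 5, 12, 29, 70, 169, 408, 985, 2378, 5741, 13860, 33461, 80782, 195025, 470832, 1136689, 2744210

2744210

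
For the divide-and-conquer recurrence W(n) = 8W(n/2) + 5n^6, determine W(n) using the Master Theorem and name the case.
Master Theorem template: W(n) = a·W(n/b) + f(n).
Here: a=8, b=2, f(n)=5n^6
Compute log_b(a) = log_2(8) = 3.
f(n) = 5n^6 = Ω(n^(3+ε)) with ε = 3, and the regularity condition holds (a·f(n/b) = (a/b^6)·f(n) with a/b^6 = 2^-3 < 1). Case 3: W(n) = Θ(f(n)) = Θ(n^6).

Case 3: W(n) = Θ(n^6)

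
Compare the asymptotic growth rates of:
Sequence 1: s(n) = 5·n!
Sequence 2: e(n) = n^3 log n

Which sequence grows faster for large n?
Comparing growth rates:
Growth-rate hierarchy: log n ≺ any polynomial ≺ any exponential cⁿ (c>1) ≺ n! ≺ nⁿ.
factorial dominates polynomial degree 3 (with log factor) asymptotically.

s(n) grows faster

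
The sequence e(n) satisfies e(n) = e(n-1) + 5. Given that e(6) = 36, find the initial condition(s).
e(6) = e(0) + 6·5, so e(0) = 36 - 30 = 6.

e(0) = 6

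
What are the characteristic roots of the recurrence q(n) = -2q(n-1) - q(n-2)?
Substitute q(n) = rⁿ and divide through by rⁿ⁻²: r² + 2r + 1 = 0
Factor: (r + 1)² = 0, so r = -1 (double root).
General solution: q(n) = (A + Bn)·(-1)ⁿ

Characteristic: r² + 2r + 1 = 0, Roots: r = -1 (double root)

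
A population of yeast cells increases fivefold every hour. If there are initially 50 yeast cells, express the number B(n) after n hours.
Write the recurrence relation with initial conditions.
Each hour multiplies the count by 5, so the count after n hours depends only on the count after n-1 hours: B(n) = 5 × B(n-1). The starting count gives B(0) = 50.
Unrolling n times gives the closed form B(n) = 50 × 5ⁿ.

B(n) = 5 × B(n-1), B(0) = 50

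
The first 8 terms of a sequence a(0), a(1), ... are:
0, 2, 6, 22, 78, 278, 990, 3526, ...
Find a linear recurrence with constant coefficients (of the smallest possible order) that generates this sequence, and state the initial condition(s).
Look for the lowest-order linear relation among consecutive terms.
Observation: a(n) - 3·a(n-1) - (2)·a(n-2) = 0 holds for the shown terms, and no order-1 relation a(n) = α·a(n-1) + β fits.
Check at n=3: 3·6 + (2)·2 = 22. ✓

a(n) = 3a(n-1) + 2a(n-2), a(0) = 0, a(1) = 2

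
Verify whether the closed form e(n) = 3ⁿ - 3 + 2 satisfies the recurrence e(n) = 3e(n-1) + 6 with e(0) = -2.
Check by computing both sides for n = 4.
From the recurrence with e(0) = -2:
  e(0) = -2, e(1) = 0, e(2) = 6, e(3) = 24, e(4) = 78
  so the recurrence gives e(4) = 78.
From the proposed closed form e(n) = 3ⁿ - 3 + 2:
  e(4) = 80.
The recurrence gives 78 but the closed form gives 80, so the closed form does not satisfy the recurrence.

No, the closed form is incorrect.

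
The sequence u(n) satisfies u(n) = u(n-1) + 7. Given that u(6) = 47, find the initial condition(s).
u(6) = u(0) + 6·7, so u(0) = 47 - 42 = 5.

u(0) = 5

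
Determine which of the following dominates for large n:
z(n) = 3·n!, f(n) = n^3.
Comparing growth rates:
Growth-rate hierarchy: log n ≺ any polynomial ≺ any exponential cⁿ (c>1) ≺ n! ≺ nⁿ.
factorial dominates polynomial degree 3 asymptotically.

z(n) grows faster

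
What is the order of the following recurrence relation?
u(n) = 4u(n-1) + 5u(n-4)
The order is the largest lag k for which u(n-k) appears. Here the deepest term is u(n-4), so the order is 4.

Order 4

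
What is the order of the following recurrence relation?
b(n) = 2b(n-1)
The order is the largest lag k for which b(n-k) appears. Here the deepest term is b(n-1), so the order is 1.

Order 1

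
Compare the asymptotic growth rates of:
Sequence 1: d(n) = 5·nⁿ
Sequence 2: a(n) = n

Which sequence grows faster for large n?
Comparing growth rates:
Growth-rate hierarchy: log n ≺ any polynomial ≺ any exponential cⁿ (c>1) ≺ n! ≺ nⁿ.
super-exponential nⁿ dominates polynomial degree 1 asymptotically.

d(n) grows faster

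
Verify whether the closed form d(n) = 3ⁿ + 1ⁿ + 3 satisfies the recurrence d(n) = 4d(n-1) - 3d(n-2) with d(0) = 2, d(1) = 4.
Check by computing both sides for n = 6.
From the recurrence with d(0) = 2, d(1) = 4:
  d(0) = 2, d(1) = 4, d(2) = 10, d(3) = 28, d(4) = 82, d(5) = 244, d(6) = 730
  so the recurrence gives d(6) = 730.
From the proposed closed form d(n) = 3ⁿ + 1ⁿ + 3:
  d(6) = 733.
The recurrence gives 730 but the closed form gives 733, so the closed form does not satisfy the recurrence.

No, the closed form is incorrect.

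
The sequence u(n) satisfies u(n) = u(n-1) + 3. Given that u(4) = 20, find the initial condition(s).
u(4) = u(0) + 4·3, so u(0) = 20 - 12 = 8.

u(0) = 8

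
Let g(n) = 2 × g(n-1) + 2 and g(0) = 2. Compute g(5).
Computing step by step:
g(0) = 2
g(1) = 2 × 2 + 2 = 6
g(2) = 2 × 6 + 2 = 14
g(3) = 2 × 14 + 2 = 30
g(4) = 2 × 30 + 2 = 62
g(5) = 2 × 62 + 2 = 126

126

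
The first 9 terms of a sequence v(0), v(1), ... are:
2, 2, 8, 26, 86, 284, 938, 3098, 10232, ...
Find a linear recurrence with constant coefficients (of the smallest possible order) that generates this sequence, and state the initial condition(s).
Look for the lowest-order linear relation among consecutive terms.
Observation: v(n) - 3·v(n-1) - (1)·v(n-2) = 0 holds for the shown terms, and no order-1 relation v(n) = α·v(n-1) + β fits.
Check at n=3: 3·8 + (1)·2 = 26. ✓

v(n) = 3v(n-1) + v(n-2), v(0) = 2, v(1) = 2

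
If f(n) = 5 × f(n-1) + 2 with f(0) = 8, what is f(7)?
Computing step by step:
f(0) = 8
f(1) = 5 × 8 + 2 = 42
f(2) = 5 × 42 + 2 = 212
f(3) = 5 × 212 + 2 = 1062
f(4) = 5 × 1062 + 2 = 5312
f(5) = 5 × 5312 + 2 = 26562
f(6) = 5 × 26562 + 2 = 132812
f(7) = 5 × 132812 + 2 = 664062

664062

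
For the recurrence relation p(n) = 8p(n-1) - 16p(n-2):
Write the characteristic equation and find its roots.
Substitute p(n) = rⁿ and divide through by rⁿ⁻²: r² - 8r + 16 = 0
Factor: (r - 4)² = 0, so r = 4 (double root).
General solution: p(n) = (A + Bn)·4ⁿ

Characteristic: r² - 8r + 16 = 0, Roots: r = 4 (double root)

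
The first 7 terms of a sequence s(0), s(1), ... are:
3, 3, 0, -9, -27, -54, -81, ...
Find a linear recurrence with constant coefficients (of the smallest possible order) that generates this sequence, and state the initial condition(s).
Look for the lowest-order linear relation among consecutive terms.
Observation: s(n) - 3·s(n-1) - (-3)·s(n-2) = 0 holds for the shown terms, and no order-1 relation s(n) = α·s(n-1) + β fits.
Check at n=3: 3·0 + (-3)·3 = -9. ✓

s(n) = 3s(n-1) - 3s(n-2), s(0) = 3, s(1) = 3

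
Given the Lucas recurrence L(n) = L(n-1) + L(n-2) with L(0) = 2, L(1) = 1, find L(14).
Computing the sequence terms:
2, 1, 3, 4, 7, 11, 18, 29, 47, 76, 123, 199, 322, 521, 843

843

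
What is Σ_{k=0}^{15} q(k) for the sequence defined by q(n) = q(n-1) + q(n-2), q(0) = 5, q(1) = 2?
Computing the sequence terms: 5, 2, 7, 9, 16, 25, 41, 66, 107, 173, 280, 453, 733, 1186, 1919, 3105
Adding these values together:

8127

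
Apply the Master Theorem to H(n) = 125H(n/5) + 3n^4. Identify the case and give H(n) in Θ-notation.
Master Theorem template: H(n) = a·H(n/b) + f(n).
Here: a=125, b=5, f(n)=3n^4
Compute log_b(a) = log_5(125) = 3.
f(n) = 3n^4 = Ω(n^(3+ε)) with ε = 1, and the regularity condition holds (a·f(n/b) = (a/b^4)·f(n) with a/b^4 = 5^-1 < 1). Case 3: H(n) = Θ(f(n)) = Θ(n^4).

Case 3: H(n) = Θ(n^4)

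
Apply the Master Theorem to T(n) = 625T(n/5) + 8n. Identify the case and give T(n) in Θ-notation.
Master Theorem template: T(n) = a·T(n/b) + f(n).
Here: a=625, b=5, f(n)=8n
Compute log_b(a) = log_5(625) = 4.
f(n) = 8n = O(n^(4-ε)) with ε = 3. Case 1: T(n) = Θ(n^log_b(a)) = Θ(n^4).

Case 1: T(n) = Θ(n^4)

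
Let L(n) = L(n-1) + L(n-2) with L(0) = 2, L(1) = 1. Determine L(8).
Computing the sequence terms:
2, 1, 3, 4, 7, 11, 18, 29, 47

47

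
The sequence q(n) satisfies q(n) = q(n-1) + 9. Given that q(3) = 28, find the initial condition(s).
q(3) = q(0) + 3·9, so q(0) = 28 - 27 = 1.

q(0) = 1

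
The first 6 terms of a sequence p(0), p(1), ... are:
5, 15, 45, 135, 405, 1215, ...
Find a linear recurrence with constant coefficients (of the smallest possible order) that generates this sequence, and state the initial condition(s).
Look for the lowest-order linear relation among consecutive terms.
Observation: each term is 3× the previous.
Check at n=2: 3·15 = 45. ✓

p(n) = 3 × p(n-1), p(0) = 5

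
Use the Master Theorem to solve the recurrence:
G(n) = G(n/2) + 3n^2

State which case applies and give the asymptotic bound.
Master Theorem template: G(n) = a·G(n/b) + f(n).
Here: a=1, b=2, f(n)=3n^2
Compute log_b(a) = log_2(1) = 0.
f(n) = 3n^2 = Ω(n^(0+ε)) with ε = 2, and the regularity condition holds (a·f(n/b) = (a/b^2)·f(n) with a/b^2 = 2^-2 < 1). Case 3: G(n) = Θ(f(n)) = Θ(n^2).

Case 3: G(n) = Θ(n^2)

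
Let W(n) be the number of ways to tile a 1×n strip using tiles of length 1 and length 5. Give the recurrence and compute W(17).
Condition on the last tile: it has length 1 (leaving a 1×(n-1) strip) or length 5 (leaving a 1×(n-5) strip), so W(n) = W(n-1) + W(n-5) (order-5 linear recurrence).
For 0 ≤ i < 5 only unit tiles fit, so W(i) = 1.
Iterating the recurrence: W(5) = 2, W(6) = 3, W(7) = 4, W(8) = 5, W(9) = 6, W(10) = 8, W(11) = 11, W(12) = 15, W(13) = 20, W(14) = 26, W(15) = 34, W(16) = 45, W(17) = 60.

W(n) = W(n-1) + W(n-5), with W(i) = 1 for 0 ≤ i < 5; W(17) = 60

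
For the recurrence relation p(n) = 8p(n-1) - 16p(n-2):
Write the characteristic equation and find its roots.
Substitute p(n) = rⁿ and divide through by rⁿ⁻²: r² - 8r + 16 = 0
Factor: (r - 4)² = 0, so r = 4 (double root).
General solution: p(n) = (A + Bn)·4ⁿ

Characteristic: r² - 8r + 16 = 0, Roots: r = 4 (double root)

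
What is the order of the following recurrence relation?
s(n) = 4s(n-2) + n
The order is the largest lag k for which s(n-k) appears. Here the deepest term is s(n-2) (the n term is non-homogeneous and does not affect the order), so the order is 2.

Order 2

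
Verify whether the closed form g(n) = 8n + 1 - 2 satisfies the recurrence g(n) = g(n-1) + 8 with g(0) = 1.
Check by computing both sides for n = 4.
From the recurrence with g(0) = 1:
  g(0) = 1, g(1) = 9, g(2) = 17, g(3) = 25, g(4) = 33
  so the recurrence gives g(4) = 33.
From the proposed closed form g(n) = 8n + 1 - 2:
  g(4) = 31.
The recurrence gives 33 but the closed form gives 31, so the closed form does not satisfy the recurrence.

No, the closed form is incorrect.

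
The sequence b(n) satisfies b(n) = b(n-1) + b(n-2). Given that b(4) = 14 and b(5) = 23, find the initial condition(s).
Work backwards using b(k) = b(k+2) - b(k+1):
b(3) = b(5) - b(4) = 23 - 14 = 9
b(2) = b(4) - b(3) = 14 - 9 = 5
b(1) = b(3) - b(2) = 9 - 5 = 4
b(0) = b(2) - b(1) = 5 - 4 = 1

b(0) = 1, b(1) = 4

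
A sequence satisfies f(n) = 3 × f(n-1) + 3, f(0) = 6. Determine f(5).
Computing step by step:
f(0) = 6
f(1) = 3 × 6 + 3 = 21
f(2) = 3 × 21 + 3 = 66
f(3) = 3 × 66 + 3 = 201
f(4) = 3 × 201 + 3 = 606
f(5) = 3 × 606 + 3 = 1821

1821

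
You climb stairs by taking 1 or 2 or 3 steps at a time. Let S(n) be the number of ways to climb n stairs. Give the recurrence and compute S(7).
Condition on the size of the last step (1 to 3): before it there were n-1, …, n-3 stairs climbed, and these cases are disjoint, so S(n) = S(n-1) + S(n-2) + S(n-3) (order-3 linear recurrence).
Initial conditions by direct count (compositions of i into parts ≤ 3): S(1) = 1; S(2) = 2; S(3) = 4.
Iterating the recurrence: S(4) = 7, S(5) = 13, S(6) = 24, S(7) = 44.

S(n) = S(n-1) + S(n-2) + S(n-3), S(1) = 1, S(2) = 2, S(3) = 4; S(7) = 44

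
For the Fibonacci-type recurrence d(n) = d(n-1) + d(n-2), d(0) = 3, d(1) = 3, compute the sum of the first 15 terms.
Computing the sequence terms: 3, 3, 6, 9, 15, 24, 39, 63, 102, 165, 267, 432, 699, 1131, 1830
Adding these values together:

4788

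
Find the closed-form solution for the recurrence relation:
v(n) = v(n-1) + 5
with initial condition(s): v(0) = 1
Recurrence: v(n) = v(n-1) + 5, initial: v(0) = 1.
Each step adds 5, so v(n) = v(0) + 5n = 5n + 1.

v(n) = 5n + 1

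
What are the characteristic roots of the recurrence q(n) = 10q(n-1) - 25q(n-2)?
Substitute q(n) = rⁿ and divide through by rⁿ⁻²: r² - 10r + 25 = 0
Factor: (r - 5)² = 0, so r = 5 (double root).
General solution: q(n) = (A + Bn)·5ⁿ

Characteristic: r² - 10r + 25 = 0, Roots: r = 5 (double root)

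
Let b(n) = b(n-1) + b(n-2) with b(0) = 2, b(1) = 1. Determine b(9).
Computing the sequence terms:
2, 1, 3, 4, 7, 11, 18, 29, 47, 76

76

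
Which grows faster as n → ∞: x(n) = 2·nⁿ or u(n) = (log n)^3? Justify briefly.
Comparing growth rates:
Growth-rate hierarchy: log n ≺ any polynomial ≺ any exponential cⁿ (c>1) ≺ n! ≺ nⁿ.
super-exponential nⁿ dominates polylogarithmic (log n)^3 asymptotically.

x(n) grows faster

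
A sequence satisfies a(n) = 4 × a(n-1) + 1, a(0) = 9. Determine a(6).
Computing step by step:
a(0) = 9
a(1) = 4 × 9 + 1 = 37
a(2) = 4 × 37 + 1 = 149
a(3) = 4 × 149 + 1 = 597
a(4) = 4 × 597 + 1 = 2389
a(5) = 4 × 2389 + 1 = 9557
a(6) = 4 × 9557 + 1 = 38229

38229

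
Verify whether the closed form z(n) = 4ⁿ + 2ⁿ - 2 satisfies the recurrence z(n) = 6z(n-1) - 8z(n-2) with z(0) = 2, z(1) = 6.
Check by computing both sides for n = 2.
From the recurrence with z(0) = 2, z(1) = 6:
  z(0) = 2, z(1) = 6, z(2) = 20
  so the recurrence gives z(2) = 20.
From the proposed closed form z(n) = 4ⁿ + 2ⁿ - 2:
  z(2) = 18.
The recurrence gives 20 but the closed form gives 18, so the closed form does not satisfy the recurrence.

No, the closed form is incorrect.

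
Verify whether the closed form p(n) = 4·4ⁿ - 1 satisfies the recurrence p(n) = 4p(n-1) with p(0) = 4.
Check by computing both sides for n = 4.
From the recurrence with p(0) = 4:
  p(0) = 4, p(1) = 16, p(2) = 64, p(3) = 256, p(4) = 1024
  so the recurrence gives p(4) = 1024.
From the proposed closed form p(n) = 4·4ⁿ - 1:
  p(4) = 1023.
The recurrence gives 1024 but the closed form gives 1023, so the closed form does not satisfy the recurrence.

No, the closed form is incorrect.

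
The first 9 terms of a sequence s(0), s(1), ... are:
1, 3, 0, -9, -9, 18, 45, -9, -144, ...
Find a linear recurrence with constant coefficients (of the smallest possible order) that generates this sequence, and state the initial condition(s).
Look for the lowest-order linear relation among consecutive terms.
Observation: s(n) - 1·s(n-1) - (-3)·s(n-2) = 0 holds for the shown terms, and no order-1 relation s(n) = α·s(n-1) + β fits.
Check at n=3: 1·0 + (-3)·3 = -9. ✓

s(n) = s(n-1) - 3s(n-2), s(0) = 1, s(1) = 3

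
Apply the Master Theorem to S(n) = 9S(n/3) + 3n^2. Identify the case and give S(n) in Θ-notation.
Master Theorem template: S(n) = a·S(n/b) + f(n).
Here: a=9, b=3, f(n)=3n^2
Compute log_b(a) = log_3(9) = 2.
f(n) = 3n^2 = Θ(n^2). Case 2: S(n) = Θ(n^2 log n).

Case 2: S(n) = Θ(n^2 log n)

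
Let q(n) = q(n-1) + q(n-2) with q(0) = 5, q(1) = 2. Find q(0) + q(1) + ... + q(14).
Computing the sequence terms: 5, 2, 7, 9, 16, 25, 41, 66, 107, 173, 280, 453, 733, 1186, 1919
Adding these values together:

5022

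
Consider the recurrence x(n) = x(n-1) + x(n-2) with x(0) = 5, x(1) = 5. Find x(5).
Computing the sequence terms:
5, 5, 10, 15, 25, 40

40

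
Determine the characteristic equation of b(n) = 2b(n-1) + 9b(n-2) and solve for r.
Substitute b(n) = rⁿ and divide through by rⁿ⁻²: r² - 2r - 9 = 0
Discriminant: 2² + 4·9 = 40, not a perfect square, so by the quadratic formula r = (2 ± √40)/2.
General solution: b(n) = A·r₁ⁿ + B·r₂ⁿ where r₁,r₂ = (2 ± √40)/2

Characteristic: r² - 2r - 9 = 0, Roots: r = (2 ± √40)/2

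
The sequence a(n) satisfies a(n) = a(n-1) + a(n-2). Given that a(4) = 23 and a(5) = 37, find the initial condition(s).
Work backwards using a(k) = a(k+2) - a(k+1):
a(3) = a(5) - a(4) = 37 - 23 = 14
a(2) = a(4) - a(3) = 23 - 14 = 9
a(1) = a(3) - a(2) = 14 - 9 = 5
a(0) = a(2) - a(1) = 9 - 5 = 4

a(0) = 4, a(1) = 5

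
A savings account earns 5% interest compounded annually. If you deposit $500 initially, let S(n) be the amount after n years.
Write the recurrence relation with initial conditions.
Each year the balance grows by 5%, i.e. is multiplied by 1 + 5/100 = 1.05, so S(n) = 1.05 × S(n-1). The initial deposit gives S(0) = 500.
Unrolling gives the closed form S(n) = 500 × (1.05)ⁿ.

S(n) = 1.05 × S(n-1), S(0) = 500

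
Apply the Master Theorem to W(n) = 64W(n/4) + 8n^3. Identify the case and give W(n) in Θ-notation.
Master Theorem template: W(n) = a·W(n/b) + f(n).
Here: a=64, b=4, f(n)=8n^3
Compute log_b(a) = log_4(64) = 3.
f(n) = 8n^3 = Θ(n^3). Case 2: W(n) = Θ(n^3 log n).

Case 2: W(n) = Θ(n^3 log n)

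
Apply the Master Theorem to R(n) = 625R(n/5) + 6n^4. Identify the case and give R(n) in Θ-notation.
Master Theorem template: R(n) = a·R(n/b) + f(n).
Here: a=625, b=5, f(n)=6n^4
Compute log_b(a) = log_5(625) = 4.
f(n) = 6n^4 = Θ(n^4). Case 2: R(n) = Θ(n^4 log n).

Case 2: R(n) = Θ(n^4 log n)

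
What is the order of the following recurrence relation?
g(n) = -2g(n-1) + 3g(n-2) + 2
The order is the largest lag k for which g(n-k) appears. Here the deepest term is g(n-2) (the 2 term is non-homogeneous and does not affect the order), so the order is 2.

Order 2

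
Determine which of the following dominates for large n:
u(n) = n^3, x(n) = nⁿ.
Comparing growth rates:
Growth-rate hierarchy: log n ≺ any polynomial ≺ any exponential cⁿ (c>1) ≺ n! ≺ nⁿ.
super-exponential nⁿ dominates polynomial degree 3 asymptotically.

x(n) grows faster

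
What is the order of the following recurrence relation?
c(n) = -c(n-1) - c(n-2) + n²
The order is the largest lag k for which c(n-k) appears. Here the deepest term is c(n-2) (the n² term is non-homogeneous and does not affect the order), so the order is 2.

Order 2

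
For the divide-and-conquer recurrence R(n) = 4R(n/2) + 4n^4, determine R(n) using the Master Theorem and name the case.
Master Theorem template: R(n) = a·R(n/b) + f(n).
Here: a=4, b=2, f(n)=4n^4
Compute log_b(a) = log_2(4) = 2.
f(n) = 4n^4 = Ω(n^(2+ε)) with ε = 2, and the regularity condition holds (a·f(n/b) = (a/b^4)·f(n) with a/b^4 = 2^-2 < 1). Case 3: R(n) = Θ(f(n)) = Θ(n^4).

Case 3: R(n) = Θ(n^4)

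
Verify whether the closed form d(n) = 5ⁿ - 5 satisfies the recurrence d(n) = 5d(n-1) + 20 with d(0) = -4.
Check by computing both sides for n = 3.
From the recurrence with d(0) = -4:
  d(0) = -4, d(1) = 0, d(2) = 20, d(3) = 120
  so the recurrence gives d(3) = 120.
From the proposed closed form d(n) = 5ⁿ - 5:
  d(3) = 120.
Both sides give 120 at n = 3, and the initial condition(s) match, so the closed form is consistent.

Yes, the closed form is correct.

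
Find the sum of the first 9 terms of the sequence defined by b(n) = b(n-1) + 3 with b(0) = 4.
Computing the sequence terms: 4, 7, 10, 13, 16, 19, 22, 25, 28
Adding these values together:

144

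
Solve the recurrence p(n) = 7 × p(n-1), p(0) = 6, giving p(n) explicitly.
Recurrence: p(n) = 7 × p(n-1), initial: p(0) = 6.
Each term is 7 times the previous, so this is geometric with ratio 7. After n steps: p(n) = p(0)·7ⁿ = 6·7ⁿ.

p(n) = 6·7ⁿ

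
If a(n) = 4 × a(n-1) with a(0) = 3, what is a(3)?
Computing step by step:
a(0) = 3
a(1) = 4 × 3 = 12
a(2) = 4 × 12 = 48
a(3) = 4 × 48 = 192

192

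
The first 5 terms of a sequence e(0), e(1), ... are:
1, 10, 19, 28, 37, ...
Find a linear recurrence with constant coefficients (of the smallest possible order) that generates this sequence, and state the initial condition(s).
Look for the lowest-order linear relation among consecutive terms.
Observation: consecutive differences are constant (= 9).
Check at n=2: 1·10 + 9 = 19. ✓

e(n) = e(n-1) + 9, e(0) = 1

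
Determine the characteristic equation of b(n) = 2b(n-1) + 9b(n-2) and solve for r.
Substitute b(n) = rⁿ and divide through by rⁿ⁻²: r² - 2r - 9 = 0
Discriminant: 2² + 4·9 = 40, not a perfect square, so by the quadratic formula r = (2 ± √40)/2.
General solution: b(n) = A·r₁ⁿ + B·r₂ⁿ where r₁,r₂ = (2 ± √40)/2

Characteristic: r² - 2r - 9 = 0, Roots: r = (2 ± √40)/2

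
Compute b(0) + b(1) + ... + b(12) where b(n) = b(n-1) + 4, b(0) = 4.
Computing the sequence terms: 4, 8, 12, 16, 20, 24, 28, 32, 36, 40, 44, 48, 52
Adding these values together:

364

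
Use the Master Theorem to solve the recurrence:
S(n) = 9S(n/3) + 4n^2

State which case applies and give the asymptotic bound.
Master Theorem template: S(n) = a·S(n/b) + f(n).
Here: a=9, b=3, f(n)=4n^2
Compute log_b(a) = log_3(9) = 2.
f(n) = 4n^2 = Θ(n^2). Case 2: S(n) = Θ(n^2 log n).

Case 2: S(n) = Θ(n^2 log n)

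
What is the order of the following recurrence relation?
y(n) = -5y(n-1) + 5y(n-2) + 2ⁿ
The order is the largest lag k for which y(n-k) appears. Here the deepest term is y(n-2) (the 2ⁿ term is non-homogeneous and does not affect the order), so the order is 2.

Order 2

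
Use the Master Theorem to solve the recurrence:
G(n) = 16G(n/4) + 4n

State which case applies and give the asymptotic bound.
Master Theorem template: G(n) = a·G(n/b) + f(n).
Here: a=16, b=4, f(n)=4n
Compute log_b(a) = log_4(16) = 2.
f(n) = 4n = O(n^(2-ε)) with ε = 1. Case 1: G(n) = Θ(n^log_b(a)) = Θ(n^2).

Case 1: G(n) = Θ(n^2)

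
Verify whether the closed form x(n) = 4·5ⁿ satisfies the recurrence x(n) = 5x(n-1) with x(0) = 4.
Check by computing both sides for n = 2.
From the recurrence with x(0) = 4:
  x(0) = 4, x(1) = 20, x(2) = 100
  so the recurrence gives x(2) = 100.
From the proposed closed form x(n) = 4·5ⁿ:
  x(2) = 100.
Both sides give 100 at n = 2, and the initial condition(s) match, so the closed form is consistent.

Yes, the closed form is correct.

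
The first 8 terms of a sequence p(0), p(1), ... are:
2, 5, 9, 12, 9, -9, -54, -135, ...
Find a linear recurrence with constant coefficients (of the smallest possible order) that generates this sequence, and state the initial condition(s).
Look for the lowest-order linear relation among consecutive terms.
Observation: p(n) - 3·p(n-1) - (-3)·p(n-2) = 0 holds for the shown terms, and no order-1 relation p(n) = α·p(n-1) + β fits.
Check at n=3: 3·9 + (-3)·5 = 12. ✓

p(n) = 3p(n-1) - 3p(n-2), p(0) = 2, p(1) = 5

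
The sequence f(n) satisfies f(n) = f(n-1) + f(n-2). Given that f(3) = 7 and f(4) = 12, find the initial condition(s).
Work backwards using f(k) = f(k+2) - f(k+1):
f(2) = f(4) - f(3) = 12 - 7 = 5
f(1) = f(3) - f(2) = 7 - 5 = 2
f(0) = f(2) - f(1) = 5 - 2 = 3

f(0) = 3, f(1) = 2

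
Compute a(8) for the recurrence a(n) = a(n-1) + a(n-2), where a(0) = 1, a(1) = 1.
Computing the sequence terms:
1, 1, 2, 3, 5, 8, 13, 21, 34

34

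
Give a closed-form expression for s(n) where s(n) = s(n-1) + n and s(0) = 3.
Recurrence: s(n) = s(n-1) + n, initial: s(0) = 3.
Telescoping: s(n) = s(0) + Σᵢ₌₁ⁿ i = 3 + n(n+1)/2.

s(n) = n(n+1)/2 + 3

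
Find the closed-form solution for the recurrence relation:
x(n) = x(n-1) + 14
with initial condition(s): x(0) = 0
Recurrence: x(n) = x(n-1) + 14, initial: x(0) = 0.
Each step adds 14, so x(n) = x(0) + 14n = 14n.

x(n) = 14n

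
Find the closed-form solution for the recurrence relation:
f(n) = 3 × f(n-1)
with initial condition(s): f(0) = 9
Recurrence: f(n) = 3 × f(n-1), initial: f(0) = 9.
Each term is 3 times the previous, so this is geometric with ratio 3. After n steps: f(n) = f(0)·3ⁿ = 9·3ⁿ.

f(n) = 9·3ⁿ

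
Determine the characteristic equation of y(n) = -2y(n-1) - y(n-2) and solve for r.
Substitute y(n) = rⁿ and divide through by rⁿ⁻²: r² + 2r + 1 = 0
Factor: (r + 1)² = 0, so r = -1 (double root).
General solution: y(n) = (A + Bn)·(-1)ⁿ

Characteristic: r² + 2r + 1 = 0, Roots: r = -1 (double root)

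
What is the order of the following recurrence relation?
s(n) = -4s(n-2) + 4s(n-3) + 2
The order is the largest lag k for which s(n-k) appears. Here the deepest term is s(n-3) (the 2 term is non-homogeneous and does not affect the order), so the order is 3.

Order 3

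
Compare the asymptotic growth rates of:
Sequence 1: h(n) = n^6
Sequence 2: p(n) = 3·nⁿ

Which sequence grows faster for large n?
Comparing growth rates:
Growth-rate hierarchy: log n ≺ any polynomial ≺ any exponential cⁿ (c>1) ≺ n! ≺ nⁿ.
super-exponential nⁿ dominates polynomial degree 6 asymptotically.

p(n) grows faster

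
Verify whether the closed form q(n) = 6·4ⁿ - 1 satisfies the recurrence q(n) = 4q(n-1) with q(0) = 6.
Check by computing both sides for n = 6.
From the recurrence with q(0) = 6:
  q(0) = 6, q(1) = 24, q(2) = 96, q(3) = 384, q(4) = 1536, q(5) = 6144, q(6) = 24576
  so the recurrence gives q(6) = 24576.
From the proposed closed form q(n) = 6·4ⁿ - 1:
  q(6) = 24575.
The recurrence gives 24576 but the closed form gives 24575, so the closed form does not satisfy the recurrence.

No, the closed form is incorrect.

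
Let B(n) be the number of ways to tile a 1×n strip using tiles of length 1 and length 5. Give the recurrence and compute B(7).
Condition on the last tile: it has length 1 (leaving a 1×(n-1) strip) or length 5 (leaving a 1×(n-5) strip), so B(n) = B(n-1) + B(n-5) (order-5 linear recurrence).
For 0 ≤ i < 5 only unit tiles fit, so B(i) = 1.
Iterating the recurrence: B(5) = 2, B(6) = 3, B(7) = 4.

B(n) = B(n-1) + B(n-5), with B(i) = 1 for 0 ≤ i < 5; B(7) = 4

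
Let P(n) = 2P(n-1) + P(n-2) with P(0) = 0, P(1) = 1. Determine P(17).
Computing the sequence terms:
0, 1, 2, 5, 12, 29, 70, 169, 408, 985, 2378, 5741, 13860, 33461, 80782, 195025, 470832, 1136689

1136689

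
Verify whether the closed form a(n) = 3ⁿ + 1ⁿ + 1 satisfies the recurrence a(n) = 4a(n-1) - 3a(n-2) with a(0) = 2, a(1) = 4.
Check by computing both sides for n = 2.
From the recurrence with a(0) = 2, a(1) = 4:
  a(0) = 2, a(1) = 4, a(2) = 10
  so the recurrence gives a(2) = 10.
From the proposed closed form a(n) = 3ⁿ + 1ⁿ + 1:
  a(2) = 11.
The recurrence gives 10 but the closed form gives 11, so the closed form does not satisfy the recurrence.

No, the closed form is incorrect.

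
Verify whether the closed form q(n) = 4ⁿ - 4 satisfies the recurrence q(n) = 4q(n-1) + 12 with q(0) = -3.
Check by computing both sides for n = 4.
From the recurrence with q(0) = -3:
  q(0) = -3, q(1) = 0, q(2) = 12, q(3) = 60, q(4) = 252
  so the recurrence gives q(4) = 252.
From the proposed closed form q(n) = 4ⁿ - 4:
  q(4) = 252.
Both sides give 252 at n = 4, and the initial condition(s) match, so the closed form is consistent.

Yes, the closed form is correct.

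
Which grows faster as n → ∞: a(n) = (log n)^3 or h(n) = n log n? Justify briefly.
Comparing growth rates:
Growth-rate hierarchy: log n ≺ any polynomial ≺ any exponential cⁿ (c>1) ≺ n! ≺ nⁿ.
polynomial degree 1 (with log factor) dominates polylogarithmic (log n)^3 asymptotically.

h(n) grows faster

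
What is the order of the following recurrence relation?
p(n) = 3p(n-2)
The order is the largest lag k for which p(n-k) appears. Here the deepest term is p(n-2), so the order is 2.

Order 2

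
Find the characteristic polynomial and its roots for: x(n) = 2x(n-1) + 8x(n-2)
Substitute x(n) = rⁿ and divide through by rⁿ⁻²: r² - 2r - 8 = 0
Factor: (r + 2)(r - 4) = 0, so r = -2, 4.
General solution: x(n) = A·(-2)ⁿ + B·4ⁿ

Characteristic: r² - 2r - 8 = 0, Roots: r = -2, 4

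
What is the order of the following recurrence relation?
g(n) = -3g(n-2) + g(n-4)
The order is the largest lag k for which g(n-k) appears. Here the deepest term is g(n-4), so the order is 4.

Order 4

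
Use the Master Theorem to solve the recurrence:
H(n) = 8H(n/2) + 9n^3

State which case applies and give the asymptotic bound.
Master Theorem template: H(n) = a·H(n/b) + f(n).
Here: a=8, b=2, f(n)=9n^3
Compute log_b(a) = log_2(8) = 3.
f(n) = 9n^3 = Θ(n^3). Case 2: H(n) = Θ(n^3 log n).

Case 2: H(n) = Θ(n^3 log n)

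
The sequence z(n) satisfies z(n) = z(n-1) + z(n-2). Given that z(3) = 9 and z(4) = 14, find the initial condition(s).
Work backwards using z(k) = z(k+2) - z(k+1):
z(2) = z(4) - z(3) = 14 - 9 = 5
z(1) = z(3) - z(2) = 9 - 5 = 4
z(0) = z(2) - z(1) = 5 - 4 = 1

z(0) = 1, z(1) = 4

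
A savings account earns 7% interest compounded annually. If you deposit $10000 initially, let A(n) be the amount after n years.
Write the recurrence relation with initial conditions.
Each year the balance grows by 7%, i.e. is multiplied by 1 + 7/100 = 1.07, so A(n) = 1.07 × A(n-1). The initial deposit gives A(0) = 10000.
Unrolling gives the closed form A(n) = 10000 × (1.07)ⁿ.

A(n) = 1.07 × A(n-1), A(0) = 10000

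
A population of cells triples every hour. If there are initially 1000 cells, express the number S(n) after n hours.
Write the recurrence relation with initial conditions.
Each hour multiplies the count by 3, so the count after n hours depends only on the count after n-1 hours: S(n) = 3 × S(n-1). The starting count gives S(0) = 1000.
Unrolling n times gives the closed form S(n) = 1000 × 3ⁿ.

S(n) = 3 × S(n-1), S(0) = 1000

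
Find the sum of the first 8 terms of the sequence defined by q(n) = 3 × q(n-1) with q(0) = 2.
Computing the sequence terms: 2, 6, 18, 54, 162, 486, 1458, 4374
Adding these values together:

6560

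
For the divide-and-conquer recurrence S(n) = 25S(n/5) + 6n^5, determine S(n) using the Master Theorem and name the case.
Master Theorem template: S(n) = a·S(n/b) + f(n).
Here: a=25, b=5, f(n)=6n^5
Compute log_b(a) = log_5(25) = 2.
f(n) = 6n^5 = Ω(n^(2+ε)) with ε = 3, and the regularity condition holds (a·f(n/b) = (a/b^5)·f(n) with a/b^5 = 5^-3 < 1). Case 3: S(n) = Θ(f(n)) = Θ(n^5).

Case 3: S(n) = Θ(n^5)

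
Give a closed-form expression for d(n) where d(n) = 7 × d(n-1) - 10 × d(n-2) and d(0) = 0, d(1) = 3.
Recurrence: d(n) = 7 × d(n-1) - 10 × d(n-2), initial: d(0) = 0, d(1) = 3.
Characteristic equation: r² - 7r + 10 = 0, which factors as (r - 5)(r - 2) = 0, so r = 5, 2. General solution d(n) = A·5ⁿ + B·2ⁿ. From d(0) = 0: A + B = 0. From d(1) = 3: 5A + 2B = 3. Solving gives A = 1, B = -1.

d(n) = 5ⁿ - 2ⁿ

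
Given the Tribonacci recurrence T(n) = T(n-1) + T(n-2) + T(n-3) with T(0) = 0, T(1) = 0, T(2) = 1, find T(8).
Computing the sequence terms:
0, 0, 1, 1, 2, 4, 7, 13, 24

24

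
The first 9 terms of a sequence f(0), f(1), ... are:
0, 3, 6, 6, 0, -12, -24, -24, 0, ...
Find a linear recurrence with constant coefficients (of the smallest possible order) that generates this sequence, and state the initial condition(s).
Look for the lowest-order linear relation among consecutive terms.
Observation: f(n) - 2·f(n-1) - (-2)·f(n-2) = 0 holds for the shown terms, and no order-1 relation f(n) = α·f(n-1) + β fits.
Check at n=3: 2·6 + (-2)·3 = 6. ✓

f(n) = 2f(n-1) - 2f(n-2), f(0) = 0, f(1) = 3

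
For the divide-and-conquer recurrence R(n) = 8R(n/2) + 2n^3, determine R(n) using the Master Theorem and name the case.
Master Theorem template: R(n) = a·R(n/b) + f(n).
Here: a=8, b=2, f(n)=2n^3
Compute log_b(a) = log_2(8) = 3.
f(n) = 2n^3 = Θ(n^3). Case 2: R(n) = Θ(n^3 log n).

Case 2: R(n) = Θ(n^3 log n)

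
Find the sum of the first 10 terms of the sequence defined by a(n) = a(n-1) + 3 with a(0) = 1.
Computing the sequence terms: 1, 4, 7, 10, 13, 16, 19, 22, 25, 28
Adding these values together:

145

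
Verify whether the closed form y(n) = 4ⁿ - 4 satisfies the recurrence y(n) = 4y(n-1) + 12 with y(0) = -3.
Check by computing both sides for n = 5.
From the recurrence with y(0) = -3:
  y(0) = -3, y(1) = 0, y(2) = 12, y(3) = 60, y(4) = 252, y(5) = 1020
  so the recurrence gives y(5) = 1020.
From the proposed closed form y(n) = 4ⁿ - 4:
  y(5) = 1020.
Both sides give 1020 at n = 5, and the initial condition(s) match, so the closed form is consistent.

Yes, the closed form is correct.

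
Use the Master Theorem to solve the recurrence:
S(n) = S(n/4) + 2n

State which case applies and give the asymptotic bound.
Master Theorem template: S(n) = a·S(n/b) + f(n).
Here: a=1, b=4, f(n)=2n
Compute log_b(a) = log_4(1) = 0.
f(n) = 2n = Ω(n^(0+ε)) with ε = 1, and the regularity condition holds (a·f(n/b) = (a/b^1)·f(n) with a/b^1 = 4^-1 < 1). Case 3: S(n) = Θ(f(n)) = Θ(n).

Case 3: S(n) = Θ(n)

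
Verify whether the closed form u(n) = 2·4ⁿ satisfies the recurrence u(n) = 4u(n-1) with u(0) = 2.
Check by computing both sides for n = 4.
From the recurrence with u(0) = 2:
  u(0) = 2, u(1) = 8, u(2) = 32, u(3) = 128, u(4) = 512
  so the recurrence gives u(4) = 512.
From the proposed closed form u(n) = 2·4ⁿ:
  u(4) = 512.
Both sides give 512 at n = 4, and the initial condition(s) match, so the closed form is consistent.

Yes, the closed form is correct.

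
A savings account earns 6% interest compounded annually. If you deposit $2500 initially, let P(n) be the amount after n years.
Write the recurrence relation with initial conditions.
Each year the balance grows by 6%, i.e. is multiplied by 1 + 6/100 = 1.06, so P(n) = 1.06 × P(n-1). The initial deposit gives P(0) = 2500.
Unrolling gives the closed form P(n) = 2500 × (1.06)ⁿ.

P(n) = 1.06 × P(n-1), P(0) = 2500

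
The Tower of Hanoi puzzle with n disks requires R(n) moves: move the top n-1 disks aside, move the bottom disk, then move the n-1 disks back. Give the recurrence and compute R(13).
Moving n disks = move the top n-1 disks aside (R(n-1) moves) + move the largest disk (1 move) + move the n-1 disks back on top (R(n-1) moves), so R(n) = 2R(n-1) + 1, with R(1) = 1 (a single disk takes one move).
First terms: 1, 3, 7, 15, 31, 63, … — each is one less than a power of 2. Indeed R(n) + 1 = 2(R(n-1) + 1) with R(1) + 1 = 2, so R(n) + 1 = 2ⁿ and R(n) = 2ⁿ - 1.
Hence R(13) = 2^13 - 1 = 8192 - 1 = 8191.

R(n) = 2R(n-1) + 1, R(1) = 1; R(13) = 8191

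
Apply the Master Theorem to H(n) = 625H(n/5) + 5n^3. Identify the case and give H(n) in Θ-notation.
Master Theorem template: H(n) = a·H(n/b) + f(n).
Here: a=625, b=5, f(n)=5n^3
Compute log_b(a) = log_5(625) = 4.
f(n) = 5n^3 = O(n^(4-ε)) with ε = 1. Case 1: H(n) = Θ(n^log_b(a)) = Θ(n^4).

Case 1: H(n) = Θ(n^4)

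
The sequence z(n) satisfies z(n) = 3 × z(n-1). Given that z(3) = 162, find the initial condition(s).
In general z(n) = 3ⁿ · z(0). At n = 3: z(0) = z(3) / 3^3 = 162 / 27 = 6.

z(0) = 6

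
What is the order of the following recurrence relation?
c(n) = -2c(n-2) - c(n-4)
The order is the largest lag k for which c(n-k) appears. Here the deepest term is c(n-4), so the order is 4.

Order 4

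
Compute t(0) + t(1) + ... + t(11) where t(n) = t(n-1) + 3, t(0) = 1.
Computing the sequence terms: 1, 4, 7, 10, 13, 16, 19, 22, 25, 28, 31, 34
Adding these values together:

210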